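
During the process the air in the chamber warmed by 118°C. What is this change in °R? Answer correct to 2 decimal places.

For a temperature interval the offset drops out; only the factor 1.8 applies.
118 × 1.8 = 212.40.

212.40°R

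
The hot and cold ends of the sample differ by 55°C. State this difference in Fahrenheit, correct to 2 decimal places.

99.00°F

An interval of 1°C corresponds to 1.8°F.
55 × 1.8 = 99.00.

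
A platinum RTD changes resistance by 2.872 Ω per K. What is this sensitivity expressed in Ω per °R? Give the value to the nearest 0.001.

The quantity depends on a temperature interval, so only the ratio of degree sizes applies; the offset between the scales is irrelevant.
A change of 1°R is a change of 5/9 K, so per °R the value is 2.872 × 5/9 = 1.596.

1.596 Ω per °R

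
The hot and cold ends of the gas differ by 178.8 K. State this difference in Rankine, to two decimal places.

An interval of 1 K corresponds to 1.8°R.
178.8 × 1.8 = 321.84.

321.84°R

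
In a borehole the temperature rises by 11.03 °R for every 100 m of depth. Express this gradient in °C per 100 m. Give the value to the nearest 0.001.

6.128 °C/100 m

The quantity depends on a temperature interval, so only the ratio of degree sizes applies; the offset between the scales is irrelevant.
A change of 1°R is a change of 5/9°C, so 11.03 × 5/9 = 6.128.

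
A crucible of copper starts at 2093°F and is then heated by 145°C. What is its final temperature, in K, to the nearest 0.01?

1563.15 K

Initial temperature in Celsius: (2093 - 32) × 5/9 = 1145.0000°C.
Final Celsius temperature: 1145.0000 + 145.0000 = 1290.0000°C.
In kelvin: 1290.0000 + 273.15 = 1563.15 K.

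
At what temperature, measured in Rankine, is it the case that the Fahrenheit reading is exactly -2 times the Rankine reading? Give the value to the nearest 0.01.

Let R be the Rankine reading. The Fahrenheit reading is F = 1·R - 459.67.
Require F = -2·R: 1·R - 459.67 = -2·R.
(3)·R = 459.67  ⇒  R = 153.22.

153.22°R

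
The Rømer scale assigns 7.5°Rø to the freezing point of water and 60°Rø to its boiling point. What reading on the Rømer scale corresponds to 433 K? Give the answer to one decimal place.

First in Celsius: 433 - 273.15 = 159.8500°C.
Linearly onto the Rømer scale: 7.5 + (159.8500 / 100) × (60 - 7.5) = 91.4°Rø.

91.4°Rø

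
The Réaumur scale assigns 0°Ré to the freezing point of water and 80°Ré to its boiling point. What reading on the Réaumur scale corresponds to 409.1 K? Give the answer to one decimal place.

108.8°Ré

First in Celsius: 409.1 - 273.15 = 135.9500°C.
Linearly onto the Réaumur scale: 0 + (135.9500 / 100) × (80 - 0) = 108.8°Ré.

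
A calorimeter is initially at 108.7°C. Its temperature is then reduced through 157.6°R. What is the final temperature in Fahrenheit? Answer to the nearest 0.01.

70.06°F

The 157.6°R change is an interval, so only the factor 5/9 applies: -157.6 × 5/9 = -87.5556°C.
Final Celsius temperature: 108.7000 - 87.5556 = 21.1444°C.
In Fahrenheit: 21.1444 × 1.8 + 32 = 70.06°F.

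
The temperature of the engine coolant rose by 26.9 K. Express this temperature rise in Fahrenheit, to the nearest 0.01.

48.42°F

Only the scale ratio 1.8 matters for a change in temperature.
26.9 × 1.8 = 48.42.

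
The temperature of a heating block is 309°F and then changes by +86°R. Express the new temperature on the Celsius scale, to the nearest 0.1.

201.7°C

Initial temperature in Celsius: (309 - 32) × 5/9 = 153.8889°C.
The 86°R change is an interval, so only the factor 5/9 applies: +86 × 5/9 = +47.7778°C.
Final Celsius temperature: 153.8889 + 47.7778 = 201.6667°C.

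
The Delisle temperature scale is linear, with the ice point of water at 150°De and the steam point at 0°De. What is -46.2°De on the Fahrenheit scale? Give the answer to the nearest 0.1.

267.4°F

Linear interpolation between the fixed points: C = (-46.2 - 150) × 100 / (0 - 150) = 130.8000°C.
Then 130.8000 × 1.8 + 32 = 267.4°F.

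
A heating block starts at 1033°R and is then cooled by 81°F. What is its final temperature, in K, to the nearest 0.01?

Initial temperature in Celsius: (1033 - 491.67) × 5/9 = 300.7389°C.
The 81°F change is an interval, so only the factor 5/9 applies: -81 × 5/9 = -45.0000°C.
Final Celsius temperature: 300.7389 - 45.0000 = 255.7389°C.
In kelvin: 255.7389 + 273.15 = 528.89 K.

528.89 K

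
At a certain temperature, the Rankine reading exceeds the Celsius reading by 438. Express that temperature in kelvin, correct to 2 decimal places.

206.06 K

Let x be the Rankine reading; then the Celsius reading is 5/9·x - 273.15.
(5/9·x - 273.15) - x = -438  ⇒  (-4/9)·x = -164.85  ⇒  x = 370.9125°R.
In Celsius: (370.9125 - 491.67) × 5/9 = -67.0875°C.
In kelvin: -67.0875 + 273.15 = 206.06 K.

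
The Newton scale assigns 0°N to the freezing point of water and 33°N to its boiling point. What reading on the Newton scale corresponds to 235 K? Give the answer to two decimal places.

-12.59°N

First in Celsius: 235 - 273.15 = -38.1500°C.
Linearly onto the Newton scale: 0 + (-38.1500 / 100) × (33 - 0) = -12.59°N.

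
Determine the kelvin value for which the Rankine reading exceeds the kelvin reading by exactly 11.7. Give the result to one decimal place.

14.6 K

Let K be the kelvin reading. The Rankine reading is R = 1.8·K.
Require R - K = 11.7: (0.8)·K = 11.7.
K = (11.7) / (0.8) = 14.6.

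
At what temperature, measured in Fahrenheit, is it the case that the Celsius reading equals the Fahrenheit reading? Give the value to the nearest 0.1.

-40.0°F

Let F be the Fahrenheit reading. The Celsius reading is C = 5/9·F - 17.7778.
Set C = F: 5/9·F - 17.7778 = F.
(-4/9)·F = 17.7778  ⇒  F = -40.0.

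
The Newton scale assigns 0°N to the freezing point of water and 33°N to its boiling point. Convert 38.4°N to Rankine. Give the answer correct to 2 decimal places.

701.12°R

Linear interpolation between the fixed points: C = (38.4 - 0) × 100 / (33 - 0) = 116.3636°C.
Then 116.3636 × 1.8 + 491.67 = 701.12°R.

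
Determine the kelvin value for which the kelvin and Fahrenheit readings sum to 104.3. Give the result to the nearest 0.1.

201.4 K

Let K be the kelvin reading. The Fahrenheit reading is F = 1.8·K - 459.67.
Require K + F = 104.3: (2.8)·K - 459.67 = 104.3.
K = (104.3 + 459.67) / (2.8) = 201.4.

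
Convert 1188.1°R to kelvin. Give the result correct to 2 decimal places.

In Celsius: (1188.1 - 491.67) × 5/9 = 386.9056°C.
In kelvin: 386.9056 + 273.15 = 660.06 K.

660.06 K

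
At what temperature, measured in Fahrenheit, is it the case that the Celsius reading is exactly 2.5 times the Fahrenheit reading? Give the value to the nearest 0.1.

Let F be the Fahrenheit reading. The Celsius reading is C = 5/9·F - 17.7778.
Require C = 2.5·F: 5/9·F - 17.7778 = 2.5·F.
(-35/18)·F = 17.7778  ⇒  F = -9.1.

-9.1°F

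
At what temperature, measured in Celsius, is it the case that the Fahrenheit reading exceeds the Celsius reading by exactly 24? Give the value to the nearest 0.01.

-10.00°C

Let C be the Celsius reading. The Fahrenheit reading is F = 1.8·C + 32.
Require F - C = 24: (0.8)·C + 32 = 24.
C = (24 - 32) / (0.8) = -10.00.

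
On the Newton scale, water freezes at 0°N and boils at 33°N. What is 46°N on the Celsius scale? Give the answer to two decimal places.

139.39°C

Linear interpolation between the fixed points: C = (46 - 0) × 100 / (33 - 0) = 139.3939°C.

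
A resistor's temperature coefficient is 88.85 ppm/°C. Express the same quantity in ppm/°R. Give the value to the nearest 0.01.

49.36 ppm/°R

The quantity depends on a temperature interval, so only the ratio of degree sizes applies; the offset between the scales is irrelevant.
A change of 1°R is a change of 5/9°C, so per °R the value is 88.85 × 5/9 = 49.36.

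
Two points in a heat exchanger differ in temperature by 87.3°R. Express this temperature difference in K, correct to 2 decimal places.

48.50 K

Only the scale ratio 5/9 matters for a change in temperature.
87.3 × 5/9 = 48.50.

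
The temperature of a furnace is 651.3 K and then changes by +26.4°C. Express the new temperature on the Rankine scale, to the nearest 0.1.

Initial temperature in Celsius: 651.3 - 273.15 = 378.1500°C.
Final Celsius temperature: 378.1500 + 26.4000 = 404.5500°C.
In Rankine: 404.5500 × 1.8 + 491.67 = 1219.9°R.

1219.9°R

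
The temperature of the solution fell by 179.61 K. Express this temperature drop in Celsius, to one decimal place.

179.6°C

Kelvin and Celsius degrees are the same size, so the interval is unchanged: 179.6.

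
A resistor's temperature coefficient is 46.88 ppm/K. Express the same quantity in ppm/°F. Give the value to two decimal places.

26.04 ppm/°F

The quantity depends on a temperature interval, so only the ratio of degree sizes applies; the offset between the scales is irrelevant.
A change of 1°F is a change of 5/9 K, so per °F the value is 46.88 × 5/9 = 26.04.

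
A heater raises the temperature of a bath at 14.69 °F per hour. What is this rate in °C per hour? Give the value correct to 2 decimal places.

Since only a temperature interval is involved, the additive offset between the scales drops out.
A change of 1°F is a change of 5/9°C, so 14.69 × 5/9 = 8.16.

8.16 °C/hour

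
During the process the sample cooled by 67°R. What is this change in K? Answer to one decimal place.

37.2 K

Only the scale ratio 5/9 matters for a change in temperature.
67 × 5/9 = 37.2.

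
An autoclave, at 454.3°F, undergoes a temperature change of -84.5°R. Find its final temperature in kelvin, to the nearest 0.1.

Initial temperature in Celsius: (454.3 - 32) × 5/9 = 234.6111°C.
The 84.5°R change is an interval, so only the factor 5/9 applies: -84.5 × 5/9 = -46.9444°C.
Final Celsius temperature: 234.6111 - 46.9444 = 187.6667°C.
In kelvin: 187.6667 + 273.15 = 460.8 K.

460.8 K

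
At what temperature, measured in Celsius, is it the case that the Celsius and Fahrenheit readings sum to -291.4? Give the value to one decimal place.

-115.5°C

Let C be the Celsius reading. The Fahrenheit reading is F = 1.8·C + 32.
Require C + F = -291.4: (2.8)·C + 32 = -291.4.
C = (-291.4 - 32) / (2.8) = -115.5.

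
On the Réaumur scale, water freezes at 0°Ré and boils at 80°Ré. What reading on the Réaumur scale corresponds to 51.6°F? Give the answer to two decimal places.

8.71°Ré

First in Celsius: (51.6 - 32) × 5/9 = 10.8889°C.
Linearly onto the Réaumur scale: 0 + (10.8889 / 100) × (80 - 0) = 8.71°Ré.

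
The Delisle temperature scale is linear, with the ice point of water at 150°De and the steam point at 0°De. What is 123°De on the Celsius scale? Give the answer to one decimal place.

Linear interpolation between the fixed points: C = (123 - 150) × 100 / (0 - 150) = 18.0000°C.

18.0°C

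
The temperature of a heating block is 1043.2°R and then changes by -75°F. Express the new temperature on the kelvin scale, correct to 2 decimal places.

Initial temperature in Celsius: (1043.2 - 491.67) × 5/9 = 306.4056°C.
The 75°F change is an interval, so only the factor 5/9 applies: -75 × 5/9 = -41.6667°C.
Final Celsius temperature: 306.4056 - 41.6667 = 264.7389°C.
In kelvin: 264.7389 + 273.15 = 537.89 K.

537.89 K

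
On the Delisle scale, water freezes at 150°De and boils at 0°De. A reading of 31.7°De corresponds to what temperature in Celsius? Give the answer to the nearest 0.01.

78.87°C

Linear interpolation between the fixed points: C = (31.7 - 150) × 100 / (0 - 150) = 78.8667°C.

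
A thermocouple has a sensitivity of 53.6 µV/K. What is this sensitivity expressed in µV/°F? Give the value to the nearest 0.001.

The quantity depends on a temperature interval, so only the ratio of degree sizes applies; the offset between the scales is irrelevant.
A change of 1°F is a change of 5/9 K, so per °F the value is 53.6 × 5/9 = 29.778.

29.778 µV/°F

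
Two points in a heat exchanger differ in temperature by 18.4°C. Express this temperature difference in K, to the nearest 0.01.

Celsius and kelvin degrees are the same size, so the interval is unchanged: 18.40.

18.40 K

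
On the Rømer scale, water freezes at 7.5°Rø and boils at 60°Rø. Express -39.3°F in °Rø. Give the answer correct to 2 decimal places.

First in Celsius: (-39.3 - 32) × 5/9 = -39.6111°C.
Linearly onto the Rømer scale: 7.5 + (-39.6111 / 100) × (60 - 7.5) = -13.30°Rø.

-13.30°Rø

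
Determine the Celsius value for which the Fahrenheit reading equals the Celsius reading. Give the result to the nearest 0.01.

-40.00°C

Let C be the Celsius reading. The Fahrenheit reading is F = 1.8·C + 32.
Set F = C: 1.8·C + 32 = C.
(0.8)·C = -32  ⇒  C = -40.00.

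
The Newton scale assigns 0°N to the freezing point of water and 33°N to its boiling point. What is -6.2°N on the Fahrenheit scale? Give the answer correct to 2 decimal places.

-1.82°F

Linear interpolation between the fixed points: C = (-6.2 - 0) × 100 / (33 - 0) = -18.7879°C.
Then -18.7879 × 1.8 + 32 = -1.82°F.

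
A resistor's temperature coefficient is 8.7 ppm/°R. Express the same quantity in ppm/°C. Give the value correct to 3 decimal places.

The quantity depends on a temperature interval, so only the ratio of degree sizes applies; the offset between the scales is irrelevant.
A change of 1°C is a change of 1.8°R, so per °C the value is 8.7 × 1.8 = 15.660.

15.660 ppm/°C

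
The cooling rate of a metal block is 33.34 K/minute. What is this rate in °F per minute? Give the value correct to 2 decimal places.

60.01 °F/minute

The quantity depends on a temperature interval, so only the ratio of degree sizes applies; the offset between the scales is irrelevant.
A change of 1 K is a change of 1.8°F, so 33.34 × 1.8 = 60.01.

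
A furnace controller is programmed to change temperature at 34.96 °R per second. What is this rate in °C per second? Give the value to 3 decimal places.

19.422 °C/second

Since only a temperature interval is involved, the additive offset between the scales drops out.
A change of 1°R is a change of 5/9°C, so 34.96 × 5/9 = 19.422.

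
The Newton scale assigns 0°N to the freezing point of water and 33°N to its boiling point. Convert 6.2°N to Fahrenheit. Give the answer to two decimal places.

65.82°F

Linear interpolation between the fixed points: C = (6.2 - 0) × 100 / (33 - 0) = 18.7879°C.
Then 18.7879 × 1.8 + 32 = 65.82°F.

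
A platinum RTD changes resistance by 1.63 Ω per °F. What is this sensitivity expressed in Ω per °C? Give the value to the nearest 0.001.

Since only a temperature interval is involved, the additive offset between the scales drops out.
A change of 1°C is a change of 1.8°F, so per °C the value is 1.63 × 1.8 = 2.934.

2.934 Ω per °C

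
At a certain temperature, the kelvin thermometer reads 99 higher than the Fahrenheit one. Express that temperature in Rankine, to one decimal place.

Let x be the Fahrenheit reading; then the kelvin reading is 5/9·x + 255.372.
(5/9·x + 255.372) - x = 99  ⇒  (-4/9)·x = -156.372  ⇒  x = 351.8375°F.
In Celsius: (351.8375 - 32) × 5/9 = 177.6875°C.
In Rankine: 177.6875 × 1.8 + 491.67 = 811.5°R.

811.5°R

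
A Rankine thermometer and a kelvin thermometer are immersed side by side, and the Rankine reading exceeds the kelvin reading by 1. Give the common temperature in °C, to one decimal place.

-271.9°C

Let x be the Rankine reading; then the kelvin reading is 5/9·x.
(5/9·x) - x = -1  ⇒  (-4/9)·x = -1  ⇒  x = 2.2500°R.
In Celsius: (2.25 - 491.67) × 5/9 = -271.9°C.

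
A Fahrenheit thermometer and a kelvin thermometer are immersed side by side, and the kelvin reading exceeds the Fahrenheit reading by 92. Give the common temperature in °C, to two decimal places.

Let x be the Fahrenheit reading; then the kelvin reading is 5/9·x + 255.372.
(5/9·x + 255.372) - x = 92  ⇒  (-4/9)·x = -163.372  ⇒  x = 367.5875°F.
In Celsius: (367.5875 - 32) × 5/9 = 186.44°C.

186.44°C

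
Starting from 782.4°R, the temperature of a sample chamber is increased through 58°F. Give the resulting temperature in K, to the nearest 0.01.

Initial temperature in Celsius: (782.4 - 491.67) × 5/9 = 161.5167°C.
The 58°F change is an interval, so only the factor 5/9 applies: +58 × 5/9 = +32.2222°C.
Final Celsius temperature: 161.5167 + 32.2222 = 193.7389°C.
In kelvin: 193.7389 + 273.15 = 466.89 K.

466.89 K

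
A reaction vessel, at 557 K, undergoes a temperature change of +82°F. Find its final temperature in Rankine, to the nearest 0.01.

1084.60°R

Initial temperature in Celsius: 557 - 273.15 = 283.8500°C.
The 82°F change is an interval, so only the factor 5/9 applies: +82 × 5/9 = +45.5556°C.
Final Celsius temperature: 283.8500 + 45.5556 = 329.4056°C.
In Rankine: 329.4056 × 1.8 + 491.67 = 1084.60°R.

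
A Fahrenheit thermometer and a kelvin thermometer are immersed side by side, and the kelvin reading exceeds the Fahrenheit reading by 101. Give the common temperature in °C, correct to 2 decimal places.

Let x be the Fahrenheit reading; then the kelvin reading is 5/9·x + 255.372.
(5/9·x + 255.372) - x = 101  ⇒  (-4/9)·x = -154.372  ⇒  x = 347.3375°F.
In Celsius: (347.3375 - 32) × 5/9 = 175.19°C.

175.19°C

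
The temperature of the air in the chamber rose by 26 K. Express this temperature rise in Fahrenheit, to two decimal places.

For a temperature interval the offset drops out; only the factor 1.8 applies.
26 × 1.8 = 46.80.

46.80°F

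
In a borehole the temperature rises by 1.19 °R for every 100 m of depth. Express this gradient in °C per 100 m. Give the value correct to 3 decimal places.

0.661 °C/100 m

The quantity depends on a temperature interval, so only the ratio of degree sizes applies; the offset between the scales is irrelevant.
A change of 1°R is a change of 5/9°C, so 1.19 × 5/9 = 0.661.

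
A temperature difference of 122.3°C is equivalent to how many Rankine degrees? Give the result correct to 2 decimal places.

220.14°R

For a temperature interval the offset drops out; only the factor 1.8 applies.
122.3 × 1.8 = 220.14.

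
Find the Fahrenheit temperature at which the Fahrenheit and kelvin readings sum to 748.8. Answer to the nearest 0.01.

Let F be the Fahrenheit reading. The kelvin reading is K = 5/9·F + 255.372.
Require F + K = 748.8: (14/9)·F + 255.372 = 748.8.
F = (748.8 - 255.372) / (14/9) = 317.20.

317.20°F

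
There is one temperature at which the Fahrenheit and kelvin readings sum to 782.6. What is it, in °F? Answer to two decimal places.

Let F be the Fahrenheit reading. The kelvin reading is K = 5/9·F + 255.372.
Require F + K = 782.6: (14/9)·F + 255.372 = 782.6.
F = (782.6 - 255.372) / (14/9) = 338.93.

338.93°F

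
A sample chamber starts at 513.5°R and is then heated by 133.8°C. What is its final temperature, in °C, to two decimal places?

Initial temperature in Celsius: (513.5 - 491.67) × 5/9 = 12.1278°C.
Final Celsius temperature: 12.1278 + 133.8000 = 145.9278°C.

145.93°C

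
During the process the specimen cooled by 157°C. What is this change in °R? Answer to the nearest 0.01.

For a temperature interval the offset drops out; only the factor 1.8 applies.
157 × 1.8 = 282.60.

282.60°R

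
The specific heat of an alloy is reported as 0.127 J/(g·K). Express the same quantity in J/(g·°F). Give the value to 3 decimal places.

Since only a temperature interval is involved, the additive offset between the scales drops out.
A change of 1°F is a change of 5/9 K, so per °F the value is 0.127 × 5/9 = 0.071.

0.071 J/(g·°F)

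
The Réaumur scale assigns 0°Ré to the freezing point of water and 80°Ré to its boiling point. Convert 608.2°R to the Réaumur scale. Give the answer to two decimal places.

First in Celsius: (608.2 - 491.67) × 5/9 = 64.7389°C.
Linearly onto the Réaumur scale: 0 + (64.7389 / 100) × (80 - 0) = 51.79°Ré.

51.79°Ré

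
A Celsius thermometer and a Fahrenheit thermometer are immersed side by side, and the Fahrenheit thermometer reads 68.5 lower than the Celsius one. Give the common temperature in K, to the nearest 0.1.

147.5 K

Let x be the Celsius reading; then the Fahrenheit reading is 1.8·x + 32.
(1.8·x + 32) - x = -68.5  ⇒  (0.8)·x = -100.5  ⇒  x = -125.6250°C.
In kelvin: -125.6250 + 273.15 = 147.5 K.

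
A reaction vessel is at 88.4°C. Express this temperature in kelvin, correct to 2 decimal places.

361.55 K

In kelvin: 88.4000 + 273.15 = 361.55 K.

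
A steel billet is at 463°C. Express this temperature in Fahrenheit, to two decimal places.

In Fahrenheit: 463.0000 × 1.8 + 32 = 865.40°F.

865.40°F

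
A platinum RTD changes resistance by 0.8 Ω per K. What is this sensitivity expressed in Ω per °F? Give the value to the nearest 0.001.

Since only a temperature interval is involved, the additive offset between the scales drops out.
A change of 1°F is a change of 5/9 K, so per °F the value is 0.8 × 5/9 = 0.444.

0.444 Ω per °F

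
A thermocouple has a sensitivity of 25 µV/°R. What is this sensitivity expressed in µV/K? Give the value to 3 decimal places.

Since only a temperature interval is involved, the additive offset between the scales drops out.
A change of 1 K is a change of 1.8°R, so per K the value is 25 × 1.8 = 45.000.

45.000 µV/K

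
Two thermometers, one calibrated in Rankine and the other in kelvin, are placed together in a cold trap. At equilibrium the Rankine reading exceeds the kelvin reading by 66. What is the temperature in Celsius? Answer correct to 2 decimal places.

Let x be the Rankine reading; then the kelvin reading is 5/9·x.
(5/9·x) - x = -66  ⇒  (-4/9)·x = -66  ⇒  x = 148.5000°R.
In Celsius: (148.5 - 491.67) × 5/9 = -190.65°C.

-190.65°C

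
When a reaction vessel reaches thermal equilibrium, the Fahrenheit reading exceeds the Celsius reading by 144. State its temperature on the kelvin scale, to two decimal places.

Let x be the Celsius reading; then the Fahrenheit reading is 1.8·x + 32.
(1.8·x + 32) - x = 144  ⇒  (0.8)·x = 112  ⇒  x = 140.0000°C.
In kelvin: 140.0000 + 273.15 = 413.15 K.

413.15 K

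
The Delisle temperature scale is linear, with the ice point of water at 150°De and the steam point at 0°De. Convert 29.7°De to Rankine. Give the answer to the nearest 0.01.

Linear interpolation between the fixed points: C = (29.7 - 150) × 100 / (0 - 150) = 80.2000°C.
Then 80.2000 × 1.8 + 491.67 = 636.03°R.

636.03°R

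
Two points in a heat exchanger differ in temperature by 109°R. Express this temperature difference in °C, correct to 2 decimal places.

60.56°C

For a temperature interval the offset drops out; only the factor 5/9 applies.
109 × 5/9 = 60.56.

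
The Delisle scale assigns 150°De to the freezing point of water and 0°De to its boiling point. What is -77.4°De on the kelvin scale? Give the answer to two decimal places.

424.75 K

Linear interpolation between the fixed points: C = (-77.4 - 150) × 100 / (0 - 150) = 151.6000°C.
Then 151.6000 + 273.15 = 424.75 K.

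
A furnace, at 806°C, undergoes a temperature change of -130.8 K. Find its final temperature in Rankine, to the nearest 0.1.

The 130.8 K change is an interval; Kelvin and Celsius degrees are the same size, so ΔC = -130.8°C.
Final Celsius temperature: 806.0000 - 130.8000 = 675.2000°C.
In Rankine: 675.2000 × 1.8 + 491.67 = 1707.0°R.

1707.0°R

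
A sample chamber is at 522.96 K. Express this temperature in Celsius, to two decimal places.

In Celsius: 522.96 - 273.15 = 249.8100°C.

249.81°C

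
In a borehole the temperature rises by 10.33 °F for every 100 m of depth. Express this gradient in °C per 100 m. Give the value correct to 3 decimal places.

Since only a temperature interval is involved, the additive offset between the scales drops out.
A change of 1°F is a change of 5/9°C, so 10.33 × 5/9 = 5.739.

5.739 °C/100 m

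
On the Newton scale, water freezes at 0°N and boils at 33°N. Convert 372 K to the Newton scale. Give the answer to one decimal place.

First in Celsius: 372 - 273.15 = 98.8500°C.
Linearly onto the Newton scale: 0 + (98.8500 / 100) × (33 - 0) = 32.6°N.

32.6°N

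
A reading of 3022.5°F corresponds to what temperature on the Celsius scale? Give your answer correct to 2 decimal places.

1661.39°C

In Celsius: (3022.5 - 32) × 5/9 = 1661.3889°C.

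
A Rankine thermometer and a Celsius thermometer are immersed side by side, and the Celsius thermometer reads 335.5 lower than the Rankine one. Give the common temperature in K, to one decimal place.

77.9 K

Let x be the Rankine reading; then the Celsius reading is 5/9·x - 273.15.
(5/9·x - 273.15) - x = -335.5  ⇒  (-4/9)·x = -62.35  ⇒  x = 140.2875°R.
In Celsius: (140.2875 - 491.67) × 5/9 = -195.2125°C.
In kelvin: -195.2125 + 273.15 = 77.9 K.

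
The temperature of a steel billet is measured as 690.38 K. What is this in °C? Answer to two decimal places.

In Celsius: 690.38 - 273.15 = 417.2300°C.

417.23°C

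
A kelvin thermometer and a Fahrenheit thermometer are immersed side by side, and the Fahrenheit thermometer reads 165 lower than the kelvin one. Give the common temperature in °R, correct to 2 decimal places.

Let x be the kelvin reading; then the Fahrenheit reading is 1.8·x - 459.67.
(1.8·x - 459.67) - x = -165  ⇒  (0.8)·x = 294.67  ⇒  x = 368.3375 K.
In Celsius: 368.3375 - 273.15 = 95.1875°C.
In Rankine: 95.1875 × 1.8 + 491.67 = 663.01°R.

663.01°R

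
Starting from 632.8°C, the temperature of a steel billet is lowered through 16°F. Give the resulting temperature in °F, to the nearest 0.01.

1155.04°F

The 16°F change is an interval, so only the factor 5/9 applies: -16 × 5/9 = -8.8889°C.
Final Celsius temperature: 632.8000 - 8.8889 = 623.9111°C.
In Fahrenheit: 623.9111 × 1.8 + 32 = 1155.04°F.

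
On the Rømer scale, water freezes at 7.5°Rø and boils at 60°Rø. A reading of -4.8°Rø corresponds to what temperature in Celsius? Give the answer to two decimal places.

Linear interpolation between the fixed points: C = (-4.8 - 7.5) × 100 / (60 - 7.5) = -23.4286°C.

-23.43°C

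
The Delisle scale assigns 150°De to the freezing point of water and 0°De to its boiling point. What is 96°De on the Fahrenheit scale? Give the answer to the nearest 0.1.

Linear interpolation between the fixed points: C = (96 - 150) × 100 / (0 - 150) = 36.0000°C.
Then 36.0000 × 1.8 + 32 = 96.8°F.

96.8°F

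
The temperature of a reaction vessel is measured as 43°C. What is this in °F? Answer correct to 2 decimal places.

In Fahrenheit: 43.0000 × 1.8 + 32 = 109.40°F.

109.40°F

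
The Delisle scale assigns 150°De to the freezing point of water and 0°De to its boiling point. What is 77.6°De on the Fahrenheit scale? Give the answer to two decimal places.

118.88°F

Linear interpolation between the fixed points: C = (77.6 - 150) × 100 / (0 - 150) = 48.2667°C.
Then 48.2667 × 1.8 + 32 = 118.88°F.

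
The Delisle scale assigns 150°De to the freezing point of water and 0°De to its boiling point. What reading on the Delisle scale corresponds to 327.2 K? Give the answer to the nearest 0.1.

68.9°De

First in Celsius: 327.2 - 273.15 = 54.0500°C.
Linearly onto the Delisle scale: 150 + (54.0500 / 100) × (0 - 150) = 68.9°De.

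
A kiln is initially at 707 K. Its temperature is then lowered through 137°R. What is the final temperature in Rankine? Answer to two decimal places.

Initial temperature in Celsius: 707 - 273.15 = 433.8500°C.
The 137°R change is an interval, so only the factor 5/9 applies: -137 × 5/9 = -76.1111°C.
Final Celsius temperature: 433.8500 - 76.1111 = 357.7389°C.
In Rankine: 357.7389 × 1.8 + 491.67 = 1135.60°R.

1135.60°R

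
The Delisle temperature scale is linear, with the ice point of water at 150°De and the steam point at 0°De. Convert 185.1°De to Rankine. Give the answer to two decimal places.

449.55°R

Linear interpolation between the fixed points: C = (185.1 - 150) × 100 / (0 - 150) = -23.4000°C.
Then -23.4000 × 1.8 + 491.67 = 449.55°R.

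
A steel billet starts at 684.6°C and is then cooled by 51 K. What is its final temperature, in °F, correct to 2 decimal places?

The 51 K change is an interval; Kelvin and Celsius degrees are the same size, so ΔC = -51°C.
Final Celsius temperature: 684.6000 - 51.0000 = 633.6000°C.
In Fahrenheit: 633.6000 × 1.8 + 32 = 1172.48°F.

1172.48°F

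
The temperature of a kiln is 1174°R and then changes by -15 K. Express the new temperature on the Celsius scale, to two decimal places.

Initial temperature in Celsius: (1174 - 491.67) × 5/9 = 379.0722°C.
The 15 K change is an interval; Kelvin and Celsius degrees are the same size, so ΔC = -15°C.
Final Celsius temperature: 379.0722 - 15.0000 = 364.0722°C.

364.07°C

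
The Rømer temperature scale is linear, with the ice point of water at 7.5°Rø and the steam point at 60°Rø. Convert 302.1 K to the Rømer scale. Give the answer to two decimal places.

First in Celsius: 302.1 - 273.15 = 28.9500°C.
Linearly onto the Rømer scale: 7.5 + (28.9500 / 100) × (60 - 7.5) = 22.70°Rø.

22.70°Rø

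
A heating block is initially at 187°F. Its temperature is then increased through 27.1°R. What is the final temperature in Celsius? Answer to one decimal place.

101.2°C

Initial temperature in Celsius: (187 - 32) × 5/9 = 86.1111°C.
The 27.1°R change is an interval, so only the factor 5/9 applies: +27.1 × 5/9 = +15.0556°C.
Final Celsius temperature: 86.1111 + 15.0556 = 101.1667°C.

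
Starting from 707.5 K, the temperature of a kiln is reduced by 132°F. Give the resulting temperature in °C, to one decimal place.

Initial temperature in Celsius: 707.5 - 273.15 = 434.3500°C.
The 132°F change is an interval, so only the factor 5/9 applies: -132 × 5/9 = -73.3333°C.
Final Celsius temperature: 434.3500 - 73.3333 = 361.0167°C.

361.0°C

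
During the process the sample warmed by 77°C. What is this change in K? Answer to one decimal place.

Celsius and kelvin degrees are the same size, so the interval is unchanged: 77.0.

77.0 K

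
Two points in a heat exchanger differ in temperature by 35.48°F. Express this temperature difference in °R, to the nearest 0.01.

35.48°R

Fahrenheit and Rankine degrees are the same size, so the interval is unchanged: 35.48.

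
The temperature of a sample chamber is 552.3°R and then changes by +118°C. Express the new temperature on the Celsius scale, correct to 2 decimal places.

151.68°C

Initial temperature in Celsius: (552.3 - 491.67) × 5/9 = 33.6833°C.
Final Celsius temperature: 33.6833 + 118.0000 = 151.6833°C.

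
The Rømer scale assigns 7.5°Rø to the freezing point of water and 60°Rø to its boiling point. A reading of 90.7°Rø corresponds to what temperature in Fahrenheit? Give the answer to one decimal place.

Linear interpolation between the fixed points: C = (90.7 - 7.5) × 100 / (60 - 7.5) = 158.4762°C.
Then 158.4762 × 1.8 + 32 = 317.3°F.

317.3°F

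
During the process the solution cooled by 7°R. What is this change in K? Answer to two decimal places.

3.89 K

Only the scale ratio 5/9 matters for a change in temperature.
7 × 5/9 = 3.89.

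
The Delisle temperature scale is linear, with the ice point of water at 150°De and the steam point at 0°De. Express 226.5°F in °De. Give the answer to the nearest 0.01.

First in Celsius: (226.5 - 32) × 5/9 = 108.0556°C.
Linearly onto the Delisle scale: 150 + (108.0556 / 100) × (0 - 150) = -12.08°De.

-12.08°De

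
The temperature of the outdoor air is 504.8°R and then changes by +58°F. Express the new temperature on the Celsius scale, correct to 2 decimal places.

Initial temperature in Celsius: (504.8 - 491.67) × 5/9 = 7.2944°C.
The 58°F change is an interval, so only the factor 5/9 applies: +58 × 5/9 = +32.2222°C.
Final Celsius temperature: 7.2944 + 32.2222 = 39.5167°C.

39.52°C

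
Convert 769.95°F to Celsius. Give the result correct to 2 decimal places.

In Celsius: (769.95 - 32) × 5/9 = 409.9722°C.

409.97°C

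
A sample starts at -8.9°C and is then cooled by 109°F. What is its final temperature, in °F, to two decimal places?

-93.02°F

The 109°F change is an interval, so only the factor 5/9 applies: -109 × 5/9 = -60.5556°C.
Final Celsius temperature: -8.9000 - 60.5556 = -69.4556°C.
In Fahrenheit: -69.4556 × 1.8 + 32 = -93.02°F.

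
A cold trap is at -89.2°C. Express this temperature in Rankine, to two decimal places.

331.11°R

In Rankine: -89.2000 × 1.8 + 491.67 = 331.11°R.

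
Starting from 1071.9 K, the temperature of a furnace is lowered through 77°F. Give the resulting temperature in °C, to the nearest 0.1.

756.0°C

Initial temperature in Celsius: 1071.9 - 273.15 = 798.7500°C.
The 77°F change is an interval, so only the factor 5/9 applies: -77 × 5/9 = -42.7778°C.
Final Celsius temperature: 798.7500 - 42.7778 = 755.9722°C.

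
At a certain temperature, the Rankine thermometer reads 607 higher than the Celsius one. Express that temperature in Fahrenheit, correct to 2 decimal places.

Let x be the Celsius reading; then the Rankine reading is 1.8·x + 491.67.
(1.8·x + 491.67) - x = 607  ⇒  (0.8)·x = 115.33  ⇒  x = 144.1625°C.
In Fahrenheit: 144.1625 × 1.8 + 32 = 291.49°F.

291.49°F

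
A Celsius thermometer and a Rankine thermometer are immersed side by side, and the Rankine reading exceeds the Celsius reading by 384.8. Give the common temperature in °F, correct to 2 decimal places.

Let x be the Celsius reading; then the Rankine reading is 1.8·x + 491.67.
(1.8·x + 491.67) - x = 384.8  ⇒  (0.8)·x = -106.87  ⇒  x = -133.5875°C.
In Fahrenheit: -133.5875 × 1.8 + 32 = -208.46°F.

-208.46°F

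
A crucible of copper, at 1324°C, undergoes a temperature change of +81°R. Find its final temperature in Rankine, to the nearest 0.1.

2955.9°R

The 81°R change is an interval, so only the factor 5/9 applies: +81 × 5/9 = +45.0000°C.
Final Celsius temperature: 1324.0000 + 45.0000 = 1369.0000°C.
In Rankine: 1369.0000 × 1.8 + 491.67 = 2955.9°R.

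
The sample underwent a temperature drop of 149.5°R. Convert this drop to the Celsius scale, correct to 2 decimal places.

Only the scale ratio 5/9 matters for a change in temperature.
149.5 × 5/9 = 83.06.

83.06°C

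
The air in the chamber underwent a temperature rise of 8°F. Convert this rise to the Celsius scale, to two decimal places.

4.44°C

Only the scale ratio 5/9 matters for a change in temperature.
8 × 5/9 = 4.44.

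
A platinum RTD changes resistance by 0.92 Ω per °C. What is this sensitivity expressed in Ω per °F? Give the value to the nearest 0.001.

0.511 Ω per °F

The quantity depends on a temperature interval, so only the ratio of degree sizes applies; the offset between the scales is irrelevant.
A change of 1°F is a change of 5/9°C, so per °F the value is 0.92 × 5/9 = 0.511.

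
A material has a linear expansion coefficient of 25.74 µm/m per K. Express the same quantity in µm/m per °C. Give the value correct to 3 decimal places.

The quantity depends on a temperature interval, so only the ratio of degree sizes applies; the offset between the scales is irrelevant.
A change of 1°C is a change of 1 K, so per °C the value is 25.74 × 1 = 25.740.

25.740 µm/m per °C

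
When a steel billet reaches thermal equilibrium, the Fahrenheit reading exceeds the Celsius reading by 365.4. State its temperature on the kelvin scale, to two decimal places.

Let x be the Celsius reading; then the Fahrenheit reading is 1.8·x + 32.
(1.8·x + 32) - x = 365.4  ⇒  (0.8)·x = 333.4  ⇒  x = 416.7500°C.
In kelvin: 416.7500 + 273.15 = 689.90 K.

689.90 K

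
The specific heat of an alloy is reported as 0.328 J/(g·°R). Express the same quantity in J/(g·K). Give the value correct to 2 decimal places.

0.59 J/(g·K)

Since only a temperature interval is involved, the additive offset between the scales drops out.
A change of 1 K is a change of 1.8°R, so per K the value is 0.328 × 1.8 = 0.59.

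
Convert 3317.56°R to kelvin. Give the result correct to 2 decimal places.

1843.09 K

In Celsius: (3317.56 - 491.67) × 5/9 = 1569.9389°C.
In kelvin: 1569.9389 + 273.15 = 1843.09 K.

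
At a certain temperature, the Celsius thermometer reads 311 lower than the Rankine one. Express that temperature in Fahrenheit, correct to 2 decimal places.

-374.51°F

Let x be the Rankine reading; then the Celsius reading is 5/9·x - 273.15.
(5/9·x - 273.15) - x = -311  ⇒  (-4/9)·x = -37.85  ⇒  x = 85.1625°R.
In Celsius: (85.1625 - 491.67) × 5/9 = -225.8375°C.
In Fahrenheit: -225.8375 × 1.8 + 32 = -374.51°F.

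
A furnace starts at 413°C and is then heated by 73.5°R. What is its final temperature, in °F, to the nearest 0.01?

The 73.5°R change is an interval, so only the factor 5/9 applies: +73.5 × 5/9 = +40.8333°C.
Final Celsius temperature: 413.0000 + 40.8333 = 453.8333°C.
In Fahrenheit: 453.8333 × 1.8 + 32 = 848.90°F.

848.90°F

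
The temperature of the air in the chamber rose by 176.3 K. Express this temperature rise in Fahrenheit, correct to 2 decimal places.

An interval of 1 K corresponds to 1.8°F.
176.3 × 1.8 = 317.34.

317.34°F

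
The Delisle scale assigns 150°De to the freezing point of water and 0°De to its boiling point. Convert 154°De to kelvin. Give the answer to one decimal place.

270.5 K

Linear interpolation between the fixed points: C = (154 - 150) × 100 / (0 - 150) = -2.6667°C.
Then -2.6667 + 273.15 = 270.5 K.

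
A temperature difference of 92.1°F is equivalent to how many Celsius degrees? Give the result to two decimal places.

51.17°C

An interval of 1°F corresponds to 5/9°C.
92.1 × 5/9 = 51.17.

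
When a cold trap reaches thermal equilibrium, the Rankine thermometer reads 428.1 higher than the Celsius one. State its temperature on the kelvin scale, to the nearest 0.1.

Let x be the Celsius reading; then the Rankine reading is 1.8·x + 491.67.
(1.8·x + 491.67) - x = 428.1  ⇒  (0.8)·x = -63.57  ⇒  x = -79.4625°C.
In kelvin: -79.4625 + 273.15 = 193.7 K.

193.7 K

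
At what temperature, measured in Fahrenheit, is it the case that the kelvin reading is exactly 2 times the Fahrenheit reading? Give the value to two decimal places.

176.80°F

Let F be the Fahrenheit reading. The kelvin reading is K = 5/9·F + 255.372.
Require K = 2·F: 5/9·F + 255.372 = 2·F.
(-13/9)·F = -255.372  ⇒  F = 176.80.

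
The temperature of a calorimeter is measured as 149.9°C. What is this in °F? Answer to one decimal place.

In Fahrenheit: 149.9000 × 1.8 + 32 = 301.8°F.

301.8°F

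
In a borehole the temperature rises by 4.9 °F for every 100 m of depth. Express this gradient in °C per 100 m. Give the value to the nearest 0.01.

The quantity depends on a temperature interval, so only the ratio of degree sizes applies; the offset between the scales is irrelevant.
A change of 1°F is a change of 5/9°C, so 4.9 × 5/9 = 2.72.

2.72 °C/100 m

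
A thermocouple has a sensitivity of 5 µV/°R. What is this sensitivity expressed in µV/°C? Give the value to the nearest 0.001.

The quantity depends on a temperature interval, so only the ratio of degree sizes applies; the offset between the scales is irrelevant.
A change of 1°C is a change of 1.8°R, so per °C the value is 5 × 1.8 = 9.000.

9.000 µV/°C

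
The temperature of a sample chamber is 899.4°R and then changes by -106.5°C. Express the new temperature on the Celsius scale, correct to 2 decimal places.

Initial temperature in Celsius: (899.4 - 491.67) × 5/9 = 226.5167°C.
Final Celsius temperature: 226.5167 - 106.5000 = 120.0167°C.

120.02°C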